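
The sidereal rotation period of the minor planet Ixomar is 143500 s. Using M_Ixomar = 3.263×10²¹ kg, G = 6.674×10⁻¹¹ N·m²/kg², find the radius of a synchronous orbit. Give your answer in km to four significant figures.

r_sync ≈ 4843 km

μ = GM = 6.674×10⁻¹¹ × 3.263×10²¹ = 2.178×10¹¹ m³/s².
A synchronous orbit has period T, so by Kepler's third law a = (μT²/4π²)^(1/3).
μT²/4π² = 2.178×10¹¹ × (1.435×10⁵)² / 39.48 = 1.136×10²⁰ m³.
a = 4.843×10⁶ m = 4843.0 km.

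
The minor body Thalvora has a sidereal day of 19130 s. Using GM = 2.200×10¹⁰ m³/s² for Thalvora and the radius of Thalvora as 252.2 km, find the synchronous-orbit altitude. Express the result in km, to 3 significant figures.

h_sync ≈ 336 km

A synchronous orbit has period T, so by Kepler's third law a = (μT²/4π²)^(1/3).
μT²/4π² = 2.200×10¹⁰ × (1.913×10⁴)² / 39.48 = 2.039×10¹⁷ m³.
a = 5.886×10⁵ m = 588.61 km.
Altitude h = a − R = 588.61 − 252.2 = 336.41 km.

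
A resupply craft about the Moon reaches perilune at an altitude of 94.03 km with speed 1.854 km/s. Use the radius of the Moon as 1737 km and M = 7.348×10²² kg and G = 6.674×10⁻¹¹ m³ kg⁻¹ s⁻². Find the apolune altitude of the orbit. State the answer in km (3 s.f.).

μ = GM = 6.674×10⁻¹¹ × 7.348×10²² = 4.904×10¹² m³/s².
r_p = 1737 + 94.03 = 1831.0 km = 1.831×10⁶ m.
Specific energy ε = v²/2 − μ/r = -9.596×10⁵ J/kg, so a = −μ/(2ε) = 2.555×10⁶ m.
The apsides satisfy r_p + r_a = 2a, so the apolune radius is 2a − r_p = 3.279×10⁶ m = 3279.2 km.
Apolune altitude = 3279.2 − 1737 = 1542.2 km.

apolune altitude ≈ 1540 km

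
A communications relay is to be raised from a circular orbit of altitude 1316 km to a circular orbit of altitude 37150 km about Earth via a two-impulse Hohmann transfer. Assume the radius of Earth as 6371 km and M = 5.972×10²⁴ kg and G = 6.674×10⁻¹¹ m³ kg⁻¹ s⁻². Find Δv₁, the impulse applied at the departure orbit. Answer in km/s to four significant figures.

μ = GM = 6.674×10⁻¹¹ × 5.972×10²⁴ = 3.986×10¹⁴ m³/s².
r₁ = 6371 + 1316 = 7687.0 km = 7.6870×10⁶ m.
r₂ = 6371 + 37150 = 43521 km = 4.3521×10⁷ m.
Transfer ellipse a_t = (r₁ + r₂)/2 = 2.560×10⁷ m.
At r₁: circular v_c1 = √(μ/r₁) = 7201 m/s; transfer-perigee v_p = √[μ(2/r₁ − 1/a_t)] = 9388 m/s.
Δv₁ = v_p − v_c1 = 2187 m/s.
= 2.187 km/s.

Δv ≈ 2.187 km/s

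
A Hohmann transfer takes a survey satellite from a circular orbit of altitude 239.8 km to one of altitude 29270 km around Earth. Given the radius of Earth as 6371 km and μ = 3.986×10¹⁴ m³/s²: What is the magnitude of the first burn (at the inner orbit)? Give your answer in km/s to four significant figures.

r₁ = 6371 + 239.8 = 6610.8 km = 6.6108×10⁶ m.
r₂ = 6371 + 29270 = 35641 km = 3.5641×10⁷ m.
Transfer ellipse a_t = (r₁ + r₂)/2 = 2.113×10⁷ m.
At r₁: circular v_c1 = √(μ/r₁) = 7765 m/s; transfer-perigee v_p = √[μ(2/r₁ − 1/a_t)] = 10090 m/s.
Δv₁ = v_p − v_c1 = 2321 m/s.
= 2.321 km/s.

Δv ≈ 2.321 km/s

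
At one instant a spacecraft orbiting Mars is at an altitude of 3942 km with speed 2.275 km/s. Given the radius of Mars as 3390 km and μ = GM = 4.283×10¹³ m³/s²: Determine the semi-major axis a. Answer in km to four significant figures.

a ≈ 6582 km

r = 3390 + 3942 = 7332.0 km = 7.332×10⁶ m.
Vis-viva rearranged: 1/a = 2/r − v²/μ = 2.728×10⁻⁷ − 1.208×10⁻⁷ = 1.519×10⁻⁷ m⁻¹.
a = 6.582×10⁶ m = 6581.7 km.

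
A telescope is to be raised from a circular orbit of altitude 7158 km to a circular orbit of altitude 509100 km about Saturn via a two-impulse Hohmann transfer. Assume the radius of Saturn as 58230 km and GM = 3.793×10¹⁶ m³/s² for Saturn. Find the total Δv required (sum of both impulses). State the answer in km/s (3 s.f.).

r₁ = 58230 + 7158 = 65388 km = 6.5388×10⁷ m.
r₂ = 58230 + 509100 = 567330 km = 5.6733×10⁸ m.
Transfer ellipse a_t = (r₁ + r₂)/2 = 3.164×10⁸ m.
At r₁: circular v_c1 = √(μ/r₁) = 24080 m/s; transfer-perikrone v_p = √[μ(2/r₁ − 1/a_t)] = 32250 m/s.
Δv₁ = v_p − v_c1 = 8168 m/s.
At r₂: circular v_c2 = √(μ/r₂) = 8177 m/s; transfer-apokrone v_a = √[μ(2/r₂ − 1/a_t)] = 3717 m/s.
Δv₂ = v_c2 − v_a = 4459 m/s.
Total Δv = Δv₁ + Δv₂ = 12630 m/s = 12.63 km/s.

Δv_total ≈ 12.6 km/s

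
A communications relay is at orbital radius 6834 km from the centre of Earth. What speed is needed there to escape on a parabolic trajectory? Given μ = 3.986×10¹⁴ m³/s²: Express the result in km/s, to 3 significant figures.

v_esc ≈ 10.8 km/s

r = 6834 km = 6.834×10⁶ m.
Escape speed v_esc = √(2μ/r) = √(2 × 3.986×10¹⁴ / 6.834×10⁶) = √(1.167×10⁸) = 10800 m/s.
= 10.80 km/s.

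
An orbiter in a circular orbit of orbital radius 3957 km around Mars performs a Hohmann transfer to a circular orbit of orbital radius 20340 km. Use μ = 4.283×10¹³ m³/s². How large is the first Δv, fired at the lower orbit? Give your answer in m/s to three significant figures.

Δv ≈ 967 m/s

r₁ = 3957 km = 3.957×10⁶ m.
r₂ = 20340 km = 2.034×10⁷ m.
Transfer ellipse a_t = (r₁ + r₂)/2 = 1.215×10⁷ m.
At r₁: circular v_c1 = √(μ/r₁) = 3290 m/s; transfer-periapsis v_p = √[μ(2/r₁ − 1/a_t)] = 4257 m/s.
Δv₁ = v_p − v_c1 = 967.1 m/s.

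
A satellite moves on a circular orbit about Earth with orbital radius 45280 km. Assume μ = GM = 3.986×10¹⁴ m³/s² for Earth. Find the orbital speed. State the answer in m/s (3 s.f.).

r = 45280 km = 4.528×10⁷ m.
For a circular orbit v = √(μ/r) = √(3.986×10¹⁴ / 4.528×10⁷) = √(8.803×10⁶) = 2967 m/s.

v ≈ 2970 m/s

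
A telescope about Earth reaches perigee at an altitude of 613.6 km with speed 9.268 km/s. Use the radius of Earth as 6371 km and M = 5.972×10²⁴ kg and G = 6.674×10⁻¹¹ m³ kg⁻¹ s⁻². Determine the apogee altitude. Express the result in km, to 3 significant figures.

apogee altitude ≈ 14900 km

μ = GM = 6.674×10⁻¹¹ × 5.972×10²⁴ = 3.986×10¹⁴ m³/s².
r_p = 6371 + 613.6 = 6984.6 km = 6.985×10⁶ m.
Specific energy ε = v²/2 − μ/r = -1.412×10⁷ J/kg, so a = −μ/(2ε) = 1.412×10⁷ m.
The apsides satisfy r_p + r_a = 2a, so the apogee radius is 2a − r_p = 2.125×10⁷ m = 21250 km.
Apogee altitude = 21250 − 6371 = 14879 km.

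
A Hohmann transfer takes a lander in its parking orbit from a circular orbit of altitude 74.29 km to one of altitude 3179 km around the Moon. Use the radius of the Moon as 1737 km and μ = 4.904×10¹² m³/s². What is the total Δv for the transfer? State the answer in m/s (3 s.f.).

Δv_total ≈ 610 m/s

r₁ = 1737 + 74.29 = 1811.3 km = 1.8113×10⁶ m.
r₂ = 1737 + 3179 = 4916.0 km = 4.9160×10⁶ m.
Transfer ellipse a_t = (r₁ + r₂)/2 = 3.364×10⁶ m.
At r₁: circular v_c1 = √(μ/r₁) = 1645 m/s; transfer-perilune v_p = √[μ(2/r₁ − 1/a_t)] = 1989 m/s.
Δv₁ = v_p − v_c1 = 343.8 m/s.
At r₂: circular v_c2 = √(μ/r₂) = 998.8 m/s; transfer-apolune v_a = √[μ(2/r₂ − 1/a_t)] = 732.9 m/s.
Δv₂ = v_c2 − v_a = 265.9 m/s.
Total Δv = Δv₁ + Δv₂ = 609.6 m/s.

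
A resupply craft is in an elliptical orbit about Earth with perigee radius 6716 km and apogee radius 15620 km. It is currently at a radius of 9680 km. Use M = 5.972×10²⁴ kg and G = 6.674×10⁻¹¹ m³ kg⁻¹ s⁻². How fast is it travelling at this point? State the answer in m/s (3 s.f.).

v ≈ 6830 m/s

μ = GM = 6.674×10⁻¹¹ × 5.972×10²⁴ = 3.986×10¹⁴ m³/s².
Semi-major axis a = (r_p + r_a)/2 = 11168 km = 1.117×10⁷ m.
Vis-viva: v² = μ(2/r − 1/a) = 3.986×10¹⁴ × (2.066×10⁻⁷ − 8.954×10⁻⁸) = 4.666×10⁷ m²/s².
v = 6831 m/s.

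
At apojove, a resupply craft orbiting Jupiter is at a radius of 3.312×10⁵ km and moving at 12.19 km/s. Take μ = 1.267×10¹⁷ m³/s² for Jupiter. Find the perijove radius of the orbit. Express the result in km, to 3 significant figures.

perijove radius ≈ 79800 km

r_a = 3.312×10⁸ m.
Specific energy ε = v²/2 − μ/r = -3.083×10⁸ J/kg, so a = −μ/(2ε) = 2.055×10⁸ m.
The apsides satisfy r_p + r_a = 2a, so the perijove radius is 2a − r_a = 7.983×10⁷ m = 79830 km.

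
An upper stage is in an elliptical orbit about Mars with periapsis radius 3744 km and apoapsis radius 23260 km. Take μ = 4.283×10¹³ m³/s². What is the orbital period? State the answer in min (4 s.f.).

Semi-major axis a = (r_p + r_a)/2 = (3744.0 + 23260)/2 = 13502 km = 1.350×10⁷ m.
By Kepler's third law T = 2π√(a³/μ) = 2π × 7.581×10³ = 4.763×10⁴ s.
= 793.9 min.

T ≈ 793.9 min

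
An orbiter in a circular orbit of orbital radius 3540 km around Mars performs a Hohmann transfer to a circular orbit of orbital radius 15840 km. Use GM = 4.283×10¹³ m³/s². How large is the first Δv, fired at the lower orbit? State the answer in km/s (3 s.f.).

r₁ = 3540 km = 3.540×10⁶ m.
r₂ = 15840 km = 1.584×10⁷ m.
Transfer ellipse a_t = (r₁ + r₂)/2 = 9.690×10⁶ m.
At r₁: circular v_c1 = √(μ/r₁) = 3478 m/s; transfer-periapsis v_p = √[μ(2/r₁ − 1/a_t)] = 4447 m/s.
Δv₁ = v_p − v_c1 = 968.9 m/s.
= 0.9689 km/s.

Δv ≈ 0.969 km/s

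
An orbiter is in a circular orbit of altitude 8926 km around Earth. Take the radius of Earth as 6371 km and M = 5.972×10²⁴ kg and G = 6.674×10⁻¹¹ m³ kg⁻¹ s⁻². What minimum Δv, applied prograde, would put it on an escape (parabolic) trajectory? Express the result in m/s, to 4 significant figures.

μ = GM = 6.674×10⁻¹¹ × 5.972×10²⁴ = 3.986×10¹⁴ m³/s².
r = 6371 + 8926 = 15297 km = 1.5297×10⁷ m.
Circular speed v_c = √(μ/r) = 5104 m/s.
Escape speed v_esc = √(2μ/r) = √2 × v_c = 7219 m/s.
Δv = v_esc − v_c = 2114 m/s.

Δv ≈ 2114 m/s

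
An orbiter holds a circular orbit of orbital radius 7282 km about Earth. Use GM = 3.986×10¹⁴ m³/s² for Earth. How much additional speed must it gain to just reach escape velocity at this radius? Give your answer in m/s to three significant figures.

r = 7282 km = 7.282×10⁶ m.
Circular speed v_c = √(μ/r) = 7398 m/s.
Escape speed v_esc = √(2μ/r) = √2 × v_c = 10460 m/s.
Δv = v_esc − v_c = 3065 m/s.

Δv ≈ 3060 m/s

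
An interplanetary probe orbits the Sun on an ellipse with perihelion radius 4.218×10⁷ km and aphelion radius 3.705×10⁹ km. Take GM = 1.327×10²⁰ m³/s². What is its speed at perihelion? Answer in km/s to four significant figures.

Semi-major axis a = (r_p + r_a)/2 = 1.8736×10⁹ km = 1.874×10¹² m.
Vis-viva: v² = μ(2/r − 1/a) = 1.327×10²⁰ × (4.742×10⁻¹¹ − 5.337×10⁻¹³) = 6.221×10⁹ m²/s².
v = 78870 m/s = 78.87 km/s.

v ≈ 78.87 km/s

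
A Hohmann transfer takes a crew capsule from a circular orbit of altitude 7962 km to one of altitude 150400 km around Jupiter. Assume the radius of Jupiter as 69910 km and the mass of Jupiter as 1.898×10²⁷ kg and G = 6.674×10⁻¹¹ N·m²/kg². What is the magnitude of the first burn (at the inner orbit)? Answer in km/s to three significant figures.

Δv ≈ 8.70 km/s

μ = GM = 6.674×10⁻¹¹ × 1.898×10²⁷ = 1.267×10¹⁷ m³/s².
r₁ = 69910 + 7962 = 77872 km = 7.7872×10⁷ m.
r₂ = 69910 + 150400 = 220310 km = 2.2031×10⁸ m.
Transfer ellipse a_t = (r₁ + r₂)/2 = 1.491×10⁸ m.
At r₁: circular v_c1 = √(μ/r₁) = 40330 m/s; transfer-perijove v_p = √[μ(2/r₁ − 1/a_t)] = 49030 m/s.
Δv₁ = v_p − v_c1 = 8696 m/s.
= 8.696 km/s.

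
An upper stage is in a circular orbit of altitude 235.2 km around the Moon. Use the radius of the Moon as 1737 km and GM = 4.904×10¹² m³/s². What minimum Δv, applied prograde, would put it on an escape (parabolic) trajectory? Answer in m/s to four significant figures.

r = 1737 + 235.2 = 1972.2 km = 1.9722×10⁶ m.
Circular speed v_c = √(μ/r) = 1577 m/s.
Escape speed v_esc = √(2μ/r) = √2 × v_c = 2230 m/s.
Δv = v_esc − v_c = 653.2 m/s.

Δv ≈ 653.2 m/s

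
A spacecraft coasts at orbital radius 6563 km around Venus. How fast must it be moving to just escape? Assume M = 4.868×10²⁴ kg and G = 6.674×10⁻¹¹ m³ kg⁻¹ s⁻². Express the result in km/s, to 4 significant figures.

v_esc ≈ 9.950 km/s

μ = GM = 6.674×10⁻¹¹ × 4.868×10²⁴ = 3.249×10¹⁴ m³/s².
r = 6563 km = 6.563×10⁶ m.
Escape speed v_esc = √(2μ/r) = √(2 × 3.249×10¹⁴ / 6.563×10⁶) = √(9.901×10⁷) = 9950 m/s.
= 9.950 km/s.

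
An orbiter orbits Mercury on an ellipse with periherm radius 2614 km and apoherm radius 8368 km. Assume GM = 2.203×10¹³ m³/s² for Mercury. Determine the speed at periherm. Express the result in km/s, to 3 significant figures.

v ≈ 3.58 km/s

Semi-major axis a = (r_p + r_a)/2 = 5491.0 km = 5.491×10⁶ m.
Vis-viva: v² = μ(2/r − 1/a) = 2.203×10¹³ × (7.651×10⁻⁷ − 1.821×10⁻⁷) = 1.284×10⁷ m²/s².
v = 3584 m/s = 3.584 km/s.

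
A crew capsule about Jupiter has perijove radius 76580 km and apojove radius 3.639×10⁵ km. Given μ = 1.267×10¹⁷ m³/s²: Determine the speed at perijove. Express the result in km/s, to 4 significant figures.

v ≈ 52.28 km/s

Semi-major axis a = (r_p + r_a)/2 = 2.2024×10⁵ km = 2.202×10⁸ m.
Vis-viva: v² = μ(2/r − 1/a) = 1.267×10¹⁷ × (2.612×10⁻⁸ − 4.541×10⁻⁹) = 2.734×10⁹ m²/s².
v = 52280 m/s = 52.28 km/s.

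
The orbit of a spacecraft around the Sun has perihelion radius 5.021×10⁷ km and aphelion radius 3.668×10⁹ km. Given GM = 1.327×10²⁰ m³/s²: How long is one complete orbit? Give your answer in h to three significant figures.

T ≈ 384000 h

Semi-major axis a = (r_p + r_a)/2 = (5.0210×10⁷ + 3.6680×10⁹)/2 = 1.8591×10⁹ km = 1.859×10¹² m.
By Kepler's third law T = 2π√(a³/μ) = 2π × 2.200×10⁸ = 1.383×10⁹ s.
= 3.841×10⁵ h.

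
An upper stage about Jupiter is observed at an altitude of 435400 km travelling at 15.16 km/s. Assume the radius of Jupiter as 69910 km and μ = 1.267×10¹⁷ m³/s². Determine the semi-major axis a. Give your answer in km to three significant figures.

a ≈ 4.66×10⁵ km

r = 69910 + 435400 = 5.0531×10⁵ km = 5.053×10⁸ m.
Specific orbital energy ε = v²/2 − μ/r = (15160)²/2 − 1.267×10¹⁷/5.053×10⁸ = -1.358×10⁸ J/kg.
Since ε = −μ/(2a), a = −μ/(2ε) = 4.664×10⁸ m = 4.6641×10⁵ km.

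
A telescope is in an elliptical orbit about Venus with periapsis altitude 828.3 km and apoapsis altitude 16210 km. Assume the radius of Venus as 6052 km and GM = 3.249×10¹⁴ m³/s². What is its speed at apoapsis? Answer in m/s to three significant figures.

r_p = 6052 + 828.3 = 6880.3 km = 6.8803×10⁶ m.
r_a = 6052 + 16210 = 22262 km = 2.2262×10⁷ m.
Semi-major axis a = (r_p + r_a)/2 = 14571 km = 1.457×10⁷ m.
Vis-viva: v² = μ(2/r − 1/a) = 3.249×10¹⁴ × (8.984×10⁻⁸ − 6.863×10⁻⁸) = 6.891×10⁶ m²/s².
v = 2625 m/s.

v ≈ 2630 m/s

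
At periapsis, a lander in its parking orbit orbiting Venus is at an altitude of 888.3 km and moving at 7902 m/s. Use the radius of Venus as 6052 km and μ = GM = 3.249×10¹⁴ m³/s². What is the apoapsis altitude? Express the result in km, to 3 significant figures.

r_p = 6052 + 888.3 = 6940.3 km = 6.940×10⁶ m.
Specific energy ε = v²/2 − μ/r = -1.559×10⁷ J/kg, so a = −μ/(2ε) = 1.042×10⁷ m.
The apsides satisfy r_p + r_a = 2a, so the apoapsis radius is 2a − r_p = 1.390×10⁷ m = 13896 km.
Apoapsis altitude = 13896 − 6052 = 7844.3 km.

apoapsis altitude ≈ 7840 km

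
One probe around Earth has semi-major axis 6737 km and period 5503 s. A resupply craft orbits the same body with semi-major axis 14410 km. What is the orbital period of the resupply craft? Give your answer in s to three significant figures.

T₂ ≈ 17200 s

Kepler's third law: T² ∝ a³, so T₂ = T₁ (a₂/a₁)^(3/2).
a₂/a₁ = 2.139, (a₂/a₁)^(3/2) = 3.128.
T₂ = 5503 × 3.128 = 17210 s.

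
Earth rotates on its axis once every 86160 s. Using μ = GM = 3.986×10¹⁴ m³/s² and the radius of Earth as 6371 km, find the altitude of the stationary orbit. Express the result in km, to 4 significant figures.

h_sync ≈ 35790 km

A synchronous orbit has period T, so by Kepler's third law a = (μT²/4π²)^(1/3).
μT²/4π² = 3.986×10¹⁴ × (8.616×10⁴)² / 39.48 = 7.495×10²² m³.
a = 4.216×10⁷ m = 42163 km.
Altitude h = a − R = 42163 − 6371 = 35792 km.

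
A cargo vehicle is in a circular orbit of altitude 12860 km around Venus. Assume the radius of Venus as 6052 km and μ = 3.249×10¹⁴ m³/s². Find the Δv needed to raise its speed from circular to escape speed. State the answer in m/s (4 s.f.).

r = 6052 + 12860 = 18912 km = 1.8912×10⁷ m.
Circular speed v_c = √(μ/r) = 4145 m/s.
Escape speed v_esc = √(2μ/r) = √2 × v_c = 5862 m/s.
Δv = v_esc − v_c = 1717 m/s.

Δv ≈ 1717 m/s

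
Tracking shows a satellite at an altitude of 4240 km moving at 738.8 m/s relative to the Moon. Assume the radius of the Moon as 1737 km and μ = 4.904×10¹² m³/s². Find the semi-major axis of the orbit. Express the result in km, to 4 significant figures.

r = 1737 + 4240 = 5977.0 km = 5.977×10⁶ m.
Vis-viva rearranged: 1/a = 2/r − v²/μ = 3.346×10⁻⁷ − 1.113×10⁻⁷ = 2.233×10⁻⁷ m⁻¹.
a = 4.478×10⁶ m = 4478.0 km.

a ≈ 4478 km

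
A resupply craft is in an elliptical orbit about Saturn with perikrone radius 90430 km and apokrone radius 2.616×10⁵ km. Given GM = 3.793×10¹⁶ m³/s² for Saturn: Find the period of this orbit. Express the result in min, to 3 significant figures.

T ≈ 1260 min

Semi-major axis a = (r_p + r_a)/2 = (90430 + 2.6160×10⁵)/2 = 1.7602×10⁵ km = 1.760×10⁸ m.
By Kepler's third law T = 2π√(a³/μ) = 2π × 1.199×10⁴ = 7.534×10⁴ s.
= 1256 min.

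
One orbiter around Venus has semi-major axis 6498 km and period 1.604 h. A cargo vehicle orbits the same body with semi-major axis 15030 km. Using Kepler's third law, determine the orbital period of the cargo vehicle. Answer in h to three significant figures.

Kepler's third law: T² ∝ a³, so T₂ = T₁ (a₂/a₁)^(3/2).
a₂/a₁ = 2.313, (a₂/a₁)^(3/2) = 3.518.
T₂ = 1.604 × 3.518 = 5.643 h.

T₂ ≈ 5.64 h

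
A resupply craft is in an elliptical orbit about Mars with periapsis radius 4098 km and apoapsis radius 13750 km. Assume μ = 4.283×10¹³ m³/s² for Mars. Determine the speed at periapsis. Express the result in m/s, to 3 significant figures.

v ≈ 4010 m/s

Semi-major axis a = (r_p + r_a)/2 = 8924.0 km = 8.924×10⁶ m.
Vis-viva: v² = μ(2/r − 1/a) = 4.283×10¹³ × (4.880×10⁻⁷ − 1.121×10⁻⁷) = 1.610×10⁷ m²/s².
v = 4013 m/s.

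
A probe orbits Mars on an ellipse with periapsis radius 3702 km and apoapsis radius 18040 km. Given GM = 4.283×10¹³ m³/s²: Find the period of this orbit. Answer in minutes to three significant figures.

Semi-major axis a = (r_p + r_a)/2 = (3702.0 + 18040)/2 = 10871 km = 1.087×10⁷ m.
By Kepler's third law T = 2π√(a³/μ) = 2π × 5.477×10³ = 3.441×10⁴ s.
= 573.5 minutes.

T ≈ 574 minutes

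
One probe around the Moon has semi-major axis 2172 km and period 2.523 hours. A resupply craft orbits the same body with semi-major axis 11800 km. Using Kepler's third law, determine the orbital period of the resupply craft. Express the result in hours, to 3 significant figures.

Kepler's third law: T² ∝ a³, so T₂ = T₁ (a₂/a₁)^(3/2).
a₂/a₁ = 5.433, (a₂/a₁)^(3/2) = 12.66.
T₂ = 2.523 × 12.66 = 31.95 hours.

T₂ ≈ 31.9 hours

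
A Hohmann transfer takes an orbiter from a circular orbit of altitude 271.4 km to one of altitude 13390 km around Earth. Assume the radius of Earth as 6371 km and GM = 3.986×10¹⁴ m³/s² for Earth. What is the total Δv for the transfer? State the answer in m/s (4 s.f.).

Δv_total ≈ 3036 m/s

r₁ = 6371 + 271.4 = 6642.4 km = 6.6424×10⁶ m.
r₂ = 6371 + 13390 = 19761 km = 1.9761×10⁷ m.
Transfer ellipse a_t = (r₁ + r₂)/2 = 1.320×10⁷ m.
At r₁: circular v_c1 = √(μ/r₁) = 7747 m/s; transfer-perigee v_p = √[μ(2/r₁ − 1/a_t)] = 9478 m/s.
Δv₁ = v_p − v_c1 = 1731 m/s.
At r₂: circular v_c2 = √(μ/r₂) = 4491 m/s; transfer-apogee v_a = √[μ(2/r₂ − 1/a_t)] = 3186 m/s.
Δv₂ = v_c2 − v_a = 1305 m/s.
Total Δv = Δv₁ + Δv₂ = 3036 m/s.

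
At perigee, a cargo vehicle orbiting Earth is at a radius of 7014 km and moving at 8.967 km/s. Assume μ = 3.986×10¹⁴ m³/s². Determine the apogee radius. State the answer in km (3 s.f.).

r_p = 7.014×10⁶ m.
Specific energy ε = v²/2 − μ/r = -1.663×10⁷ J/kg, so a = −μ/(2ε) = 1.199×10⁷ m.
The apsides satisfy r_p + r_a = 2a, so the apogee radius is 2a − r_p = 1.696×10⁷ m = 16961 km.

apogee radius ≈ 17000 km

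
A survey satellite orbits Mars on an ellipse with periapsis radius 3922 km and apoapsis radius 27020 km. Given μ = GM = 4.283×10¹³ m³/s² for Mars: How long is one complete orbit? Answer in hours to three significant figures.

Semi-major axis a = (r_p + r_a)/2 = (3922.0 + 27020)/2 = 15471 km = 1.547×10⁷ m.
By Kepler's third law T = 2π√(a³/μ) = 2π × 9.298×10³ = 5.842×10⁴ s.
= 16.23 hours.

T ≈ 16.2 hours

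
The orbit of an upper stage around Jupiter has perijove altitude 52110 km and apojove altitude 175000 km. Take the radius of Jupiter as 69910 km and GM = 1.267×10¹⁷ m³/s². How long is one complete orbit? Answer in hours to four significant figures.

r_p = 69910 + 52110 = 122020 km = 1.2202×10⁸ m.
r_a = 69910 + 175000 = 244910 km = 2.4491×10⁸ m.
Semi-major axis a = (r_p + r_a)/2 = (1.2202×10⁵ + 2.4491×10⁵)/2 = 1.8346×10⁵ km = 1.835×10⁸ m.
By Kepler's third law T = 2π√(a³/μ) = 2π × 6.981×10³ = 4.387×10⁴ s.
= 12.18 hours.

T ≈ 12.18 hours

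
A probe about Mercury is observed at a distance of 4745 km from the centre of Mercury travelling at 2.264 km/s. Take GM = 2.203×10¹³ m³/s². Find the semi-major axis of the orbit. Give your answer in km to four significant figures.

r = 4.745×10⁶ m.
Specific orbital energy ε = v²/2 − μ/r = (2264)²/2 − 2.203×10¹³/4.745×10⁶ = -2.080×10⁶ J/kg.
Since ε = −μ/(2a), a = −μ/(2ε) = 5.296×10⁶ m = 5295.8 km.

a ≈ 5296 km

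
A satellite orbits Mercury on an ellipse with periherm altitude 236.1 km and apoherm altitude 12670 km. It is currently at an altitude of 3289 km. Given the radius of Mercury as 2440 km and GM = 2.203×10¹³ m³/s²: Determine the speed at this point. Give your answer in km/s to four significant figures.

r_p = 2440 + 236.1 = 2676.1 km = 2.6761×10⁶ m.
r_a = 2440 + 12670 = 15110 km = 1.5110×10⁷ m.
r = 2440 + 3289 = 5729.0 km = 5.729×10⁶ m.
Semi-major axis a = (r_p + r_a)/2 = 8893.0 km = 8.893×10⁶ m.
Vis-viva: v² = μ(2/r − 1/a) = 2.203×10¹³ × (3.491×10⁻⁷ − 1.124×10⁻⁷) = 5.213×10⁶ m²/s².
v = 2283 m/s = 2.283 km/s.

v ≈ 2.283 km/s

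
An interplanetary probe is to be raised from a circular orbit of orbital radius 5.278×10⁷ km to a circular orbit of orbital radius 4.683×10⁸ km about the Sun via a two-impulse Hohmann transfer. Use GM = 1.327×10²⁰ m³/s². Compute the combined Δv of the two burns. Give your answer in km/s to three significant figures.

Δv_total ≈ 26.3 km/s

r₁ = 5.278×10⁷ km = 5.278×10¹⁰ m.
r₂ = 4.683×10⁸ km = 4.683×10¹¹ m.
Transfer ellipse a_t = (r₁ + r₂)/2 = 2.605×10¹¹ m.
At r₁: circular v_c1 = √(μ/r₁) = 50140 m/s; transfer-perihelion v_p = √[μ(2/r₁ − 1/a_t)] = 67220 m/s.
Δv₁ = v_p − v_c1 = 17080 m/s.
At r₂: circular v_c2 = √(μ/r₂) = 16830 m/s; transfer-aphelion v_a = √[μ(2/r₂ − 1/a_t)] = 7577 m/s.
Δv₂ = v_c2 − v_a = 9257 m/s.
Total Δv = Δv₁ + Δv₂ = 26340 m/s = 26.34 km/s.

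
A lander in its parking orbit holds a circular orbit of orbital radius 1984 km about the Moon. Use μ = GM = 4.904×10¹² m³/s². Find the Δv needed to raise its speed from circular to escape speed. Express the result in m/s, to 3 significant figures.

r = 1984 km = 1.984×10⁶ m.
Circular speed v_c = √(μ/r) = 1572 m/s.
Escape speed v_esc = √(2μ/r) = √2 × v_c = 2223 m/s.
Δv = v_esc − v_c = 651.2 m/s.

Δv ≈ 651 m/s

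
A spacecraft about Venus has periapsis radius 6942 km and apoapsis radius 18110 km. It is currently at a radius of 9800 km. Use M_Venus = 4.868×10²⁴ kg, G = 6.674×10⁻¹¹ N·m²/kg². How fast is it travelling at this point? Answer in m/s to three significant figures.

μ = GM = 6.674×10⁻¹¹ × 4.868×10²⁴ = 3.249×10¹⁴ m³/s².
Semi-major axis a = (r_p + r_a)/2 = 12526 km = 1.253×10⁷ m.
Vis-viva: v² = μ(2/r − 1/a) = 3.249×10¹⁴ × (2.041×10⁻⁷ − 7.983×10⁻⁸) = 4.037×10⁷ m²/s².
v = 6353 m/s.

v ≈ 6350 m/s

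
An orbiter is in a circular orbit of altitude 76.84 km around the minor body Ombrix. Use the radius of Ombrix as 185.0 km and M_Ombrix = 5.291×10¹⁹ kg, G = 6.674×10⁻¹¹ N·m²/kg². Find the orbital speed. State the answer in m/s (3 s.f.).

μ = GM = 6.674×10⁻¹¹ × 5.291×10¹⁹ = 3.531×10⁹ m³/s².
r = 185.0 + 76.84 = 261.84 km = 2.6184×10⁵ m.
For a circular orbit v = √(μ/r) = √(3.531×10⁹ / 2.618×10⁵) = √(1.349×10⁴) = 116.1 m/s.

v ≈ 116 m/s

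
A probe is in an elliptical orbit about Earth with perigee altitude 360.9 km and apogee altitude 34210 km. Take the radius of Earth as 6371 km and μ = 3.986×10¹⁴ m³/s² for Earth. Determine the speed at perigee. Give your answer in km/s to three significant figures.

v ≈ 10.1 km/s

r_p = 6371 + 360.9 = 6731.9 km = 6.7319×10⁶ m.
r_a = 6371 + 34210 = 40581 km = 4.0581×10⁷ m.
Semi-major axis a = (r_p + r_a)/2 = 23656 km = 2.366×10⁷ m.
Vis-viva: v² = μ(2/r − 1/a) = 3.986×10¹⁴ × (2.971×10⁻⁷ − 4.227×10⁻⁸) = 1.016×10⁸ m²/s².
v = 10080 m/s = 10.08 km/s.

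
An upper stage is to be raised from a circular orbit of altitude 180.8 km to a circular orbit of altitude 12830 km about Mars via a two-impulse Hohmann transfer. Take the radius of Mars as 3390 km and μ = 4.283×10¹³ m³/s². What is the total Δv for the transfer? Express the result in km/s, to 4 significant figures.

Δv_total ≈ 1.620 km/s

r₁ = 3390 + 180.8 = 3570.8 km = 3.5708×10⁶ m.
r₂ = 3390 + 12830 = 16220 km = 1.6220×10⁷ m.
Transfer ellipse a_t = (r₁ + r₂)/2 = 9.895×10⁶ m.
At r₁: circular v_c1 = √(μ/r₁) = 3463 m/s; transfer-periapsis v_p = √[μ(2/r₁ − 1/a_t)] = 4434 m/s.
Δv₁ = v_p − v_c1 = 970.7 m/s.
At r₂: circular v_c2 = √(μ/r₂) = 1625 m/s; transfer-apoapsis v_a = √[μ(2/r₂ − 1/a_t)] = 976.1 m/s.
Δv₂ = v_c2 − v_a = 648.8 m/s.
Total Δv = Δv₁ + Δv₂ = 1620 m/s = 1.620 km/s.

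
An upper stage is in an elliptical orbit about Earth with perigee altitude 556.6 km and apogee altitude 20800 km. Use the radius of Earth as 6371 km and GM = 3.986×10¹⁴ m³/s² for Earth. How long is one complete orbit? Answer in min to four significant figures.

T ≈ 369.2 min

r_p = 6371 + 556.6 = 6927.6 km = 6.9276×10⁶ m.
r_a = 6371 + 20800 = 27171 km = 2.7171×10⁷ m.
Semi-major axis a = (r_p + r_a)/2 = (6927.6 + 27171)/2 = 17049 km = 1.705×10⁷ m.
By Kepler's third law T = 2π√(a³/μ) = 2π × 3.526×10³ = 2.215×10⁴ s.
= 369.2 min.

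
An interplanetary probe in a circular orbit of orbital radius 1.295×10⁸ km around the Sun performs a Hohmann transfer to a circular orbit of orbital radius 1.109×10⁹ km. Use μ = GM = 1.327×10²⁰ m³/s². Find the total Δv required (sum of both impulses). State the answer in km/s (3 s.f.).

r₁ = 1.295×10⁸ km = 1.295×10¹¹ m.
r₂ = 1.109×10⁹ km = 1.109×10¹² m.
Transfer ellipse a_t = (r₁ + r₂)/2 = 6.192×10¹¹ m.
At r₁: circular v_c1 = √(μ/r₁) = 32010 m/s; transfer-perihelion v_p = √[μ(2/r₁ − 1/a_t)] = 42840 m/s.
Δv₁ = v_p − v_c1 = 10830 m/s.
At r₂: circular v_c2 = √(μ/r₂) = 10940 m/s; transfer-aphelion v_a = √[μ(2/r₂ − 1/a_t)] = 5002 m/s.
Δv₂ = v_c2 − v_a = 5936 m/s.
Total Δv = Δv₁ + Δv₂ = 16760 m/s = 16.76 km/s.

Δv_total ≈ 16.8 km/s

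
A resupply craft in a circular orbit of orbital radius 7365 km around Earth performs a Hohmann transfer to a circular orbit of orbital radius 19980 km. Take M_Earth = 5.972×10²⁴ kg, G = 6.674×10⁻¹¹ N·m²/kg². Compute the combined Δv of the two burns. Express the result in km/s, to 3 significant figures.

μ = GM = 6.674×10⁻¹¹ × 5.972×10²⁴ = 3.986×10¹⁴ m³/s².
r₁ = 7365 km = 7.365×10⁶ m.
r₂ = 19980 km = 1.998×10⁷ m.
Transfer ellipse a_t = (r₁ + r₂)/2 = 1.367×10⁷ m.
At r₁: circular v_c1 = √(μ/r₁) = 7356 m/s; transfer-perigee v_p = √[μ(2/r₁ − 1/a_t)] = 8893 m/s.
Δv₁ = v_p − v_c1 = 1536 m/s.
At r₂: circular v_c2 = √(μ/r₂) = 4466 m/s; transfer-apogee v_a = √[μ(2/r₂ − 1/a_t)] = 3278 m/s.
Δv₂ = v_c2 − v_a = 1188 m/s.
Total Δv = Δv₁ + Δv₂ = 2725 m/s = 2.725 km/s.

Δv_total ≈ 2.72 km/s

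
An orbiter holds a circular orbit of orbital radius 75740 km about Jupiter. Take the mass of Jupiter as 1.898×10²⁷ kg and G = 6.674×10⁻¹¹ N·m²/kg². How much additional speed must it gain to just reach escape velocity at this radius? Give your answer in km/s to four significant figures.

Δv ≈ 16.94 km/s

μ = GM = 6.674×10⁻¹¹ × 1.898×10²⁷ = 1.267×10¹⁷ m³/s².
r = 75740 km = 7.574×10⁷ m.
Circular speed v_c = √(μ/r) = 40900 m/s.
Escape speed v_esc = √(2μ/r) = √2 × v_c = 57840 m/s.
Δv = v_esc − v_c = 16940 m/s = 16.94 km/s.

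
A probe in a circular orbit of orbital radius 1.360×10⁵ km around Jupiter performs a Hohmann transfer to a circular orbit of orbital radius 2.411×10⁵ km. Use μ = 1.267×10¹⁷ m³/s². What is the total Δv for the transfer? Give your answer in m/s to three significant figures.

Δv_total ≈ 7450 m/s

r₁ = 1.360×10⁵ km = 1.360×10⁸ m.
r₂ = 2.411×10⁵ km = 2.411×10⁸ m.
Transfer ellipse a_t = (r₁ + r₂)/2 = 1.886×10⁸ m.
At r₁: circular v_c1 = √(μ/r₁) = 30520 m/s; transfer-perijove v_p = √[μ(2/r₁ − 1/a_t)] = 34510 m/s.
Δv₁ = v_p − v_c1 = 3992 m/s.
At r₂: circular v_c2 = √(μ/r₂) = 22920 m/s; transfer-apojove v_a = √[μ(2/r₂ − 1/a_t)] = 19470 m/s.
Δv₂ = v_c2 − v_a = 3455 m/s.
Total Δv = Δv₁ + Δv₂ = 7447 m/s.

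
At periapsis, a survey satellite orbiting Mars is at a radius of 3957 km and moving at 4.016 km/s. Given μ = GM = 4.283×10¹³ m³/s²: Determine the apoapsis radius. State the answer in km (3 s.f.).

apoapsis radius ≈ 11600 km

r_p = 3.957×10⁶ m.
Specific energy ε = v²/2 − μ/r = -2.760×10⁶ J/kg, so a = −μ/(2ε) = 7.760×10⁶ m.
The apsides satisfy r_p + r_a = 2a, so the apoapsis radius is 2a − r_p = 1.156×10⁷ m = 11563 km.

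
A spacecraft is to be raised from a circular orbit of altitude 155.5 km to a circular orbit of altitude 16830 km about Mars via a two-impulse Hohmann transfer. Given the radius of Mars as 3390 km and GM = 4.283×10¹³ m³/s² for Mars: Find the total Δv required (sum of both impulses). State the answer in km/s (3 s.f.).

Δv_total ≈ 1.72 km/s

r₁ = 3390 + 155.5 = 3545.5 km = 3.5455×10⁶ m.
r₂ = 3390 + 16830 = 20220 km = 2.0220×10⁷ m.
Transfer ellipse a_t = (r₁ + r₂)/2 = 1.188×10⁷ m.
At r₁: circular v_c1 = √(μ/r₁) = 3476 m/s; transfer-periapsis v_p = √[μ(2/r₁ − 1/a_t)] = 4534 m/s.
Δv₁ = v_p − v_c1 = 1058 m/s.
At r₂: circular v_c2 = √(μ/r₂) = 1455 m/s; transfer-apoapsis v_a = √[μ(2/r₂ − 1/a_t)] = 795.0 m/s.
Δv₂ = v_c2 − v_a = 660.4 m/s.
Total Δv = Δv₁ + Δv₂ = 1719 m/s = 1.719 km/s.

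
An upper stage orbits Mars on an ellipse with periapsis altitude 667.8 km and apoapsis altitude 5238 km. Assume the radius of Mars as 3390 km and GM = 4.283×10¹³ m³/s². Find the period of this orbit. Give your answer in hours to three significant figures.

r_p = 3390 + 667.8 = 4057.8 km = 4.0578×10⁶ m.
r_a = 3390 + 5238 = 8628.0 km = 8.6280×10⁶ m.
Semi-major axis a = (r_p + r_a)/2 = (4057.8 + 8628.0)/2 = 6342.9 km = 6.343×10⁶ m.
By Kepler's third law T = 2π√(a³/μ) = 2π × 2.441×10³ = 1.534×10⁴ s.
= 4.260 hours.

T ≈ 4.26 hours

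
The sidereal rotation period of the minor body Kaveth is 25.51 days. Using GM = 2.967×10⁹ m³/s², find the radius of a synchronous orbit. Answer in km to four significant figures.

T = 25.51 days = 2.204×10⁶ s.
A synchronous orbit has period T, so by Kepler's third law a = (μT²/4π²)^(1/3).
μT²/4π² = 2.967×10⁹ × (2.204×10⁶)² / 39.48 = 3.651×10²⁰ m³.
a = 7.147×10⁶ m = 7147.2 km.

r_sync ≈ 7147 km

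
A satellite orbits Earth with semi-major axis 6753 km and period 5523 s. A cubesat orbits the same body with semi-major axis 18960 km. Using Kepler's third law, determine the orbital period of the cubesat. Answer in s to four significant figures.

Kepler's third law: T² ∝ a³, so T₂ = T₁ (a₂/a₁)^(3/2).
a₂/a₁ = 2.808, (a₂/a₁)^(3/2) = 4.704.
T₂ = 5523 × 4.704 = 25980 s.

T₂ ≈ 25980 s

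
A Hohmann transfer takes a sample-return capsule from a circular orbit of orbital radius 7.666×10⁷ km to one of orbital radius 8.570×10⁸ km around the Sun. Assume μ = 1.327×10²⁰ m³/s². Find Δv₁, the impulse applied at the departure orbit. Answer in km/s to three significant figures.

r₁ = 7.666×10⁷ km = 7.666×10¹⁰ m.
r₂ = 8.570×10⁸ km = 8.570×10¹¹ m.
Transfer ellipse a_t = (r₁ + r₂)/2 = 4.668×10¹¹ m.
At r₁: circular v_c1 = √(μ/r₁) = 41610 m/s; transfer-perihelion v_p = √[μ(2/r₁ − 1/a_t)] = 56370 m/s.
Δv₁ = v_p − v_c1 = 14770 m/s.
= 14.77 km/s.

Δv ≈ 14.8 km/s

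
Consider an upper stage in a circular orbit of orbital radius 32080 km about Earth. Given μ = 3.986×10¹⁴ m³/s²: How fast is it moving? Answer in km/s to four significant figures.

r = 32080 km = 3.208×10⁷ m.
For a circular orbit v = √(μ/r) = √(3.986×10¹⁴ / 3.208×10⁷) = √(1.243×10⁷) = 3525 m/s.
That is 3.525 km/s.

v ≈ 3.525 km/s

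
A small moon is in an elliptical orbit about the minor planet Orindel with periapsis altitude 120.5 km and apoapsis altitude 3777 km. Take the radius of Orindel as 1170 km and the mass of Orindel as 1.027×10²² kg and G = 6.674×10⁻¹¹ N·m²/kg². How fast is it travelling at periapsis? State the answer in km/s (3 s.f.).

μ = GM = 6.674×10⁻¹¹ × 1.027×10²² = 6.854×10¹¹ m³/s².
r_p = 1170 + 120.5 = 1290.5 km = 1.2905×10⁶ m.
r_a = 1170 + 3777 = 4947.0 km = 4.9470×10⁶ m.
Semi-major axis a = (r_p + r_a)/2 = 3118.8 km = 3.119×10⁶ m.
Vis-viva: v² = μ(2/r − 1/a) = 6.854×10¹¹ × (1.550×10⁻⁶ − 3.206×10⁻⁷) = 8.425×10⁵ m²/s².
v = 917.9 m/s = 0.9179 km/s.

v ≈ 0.918 km/s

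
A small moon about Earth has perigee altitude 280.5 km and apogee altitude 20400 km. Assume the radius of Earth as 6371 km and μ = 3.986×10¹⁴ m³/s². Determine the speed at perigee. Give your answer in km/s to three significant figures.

v ≈ 9.80 km/s

r_p = 6371 + 280.5 = 6651.5 km = 6.6515×10⁶ m.
r_a = 6371 + 20400 = 26771 km = 2.6771×10⁷ m.
Semi-major axis a = (r_p + r_a)/2 = 16711 km = 1.671×10⁷ m.
Vis-viva: v² = μ(2/r − 1/a) = 3.986×10¹⁴ × (3.007×10⁻⁷ − 5.984×10⁻⁸) = 9.600×10⁷ m²/s².
v = 9798 m/s = 9.798 km/s.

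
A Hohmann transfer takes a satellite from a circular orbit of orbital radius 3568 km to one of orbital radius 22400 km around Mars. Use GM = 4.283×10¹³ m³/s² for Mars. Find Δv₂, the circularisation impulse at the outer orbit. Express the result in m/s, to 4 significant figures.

Δv ≈ 657.9 m/s

r₁ = 3568 km = 3.568×10⁶ m.
r₂ = 22400 km = 2.240×10⁷ m.
Transfer ellipse a_t = (r₁ + r₂)/2 = 1.298×10⁷ m.
At r₁: circular v_c1 = √(μ/r₁) = 3465 m/s; transfer-periapsis v_p = √[μ(2/r₁ − 1/a_t)] = 4551 m/s.
At r₂: circular v_c2 = √(μ/r₂) = 1383 m/s; transfer-apoapsis v_a = √[μ(2/r₂ − 1/a_t)] = 724.9 m/s.
Δv₂ = v_c2 − v_a = 657.9 m/s.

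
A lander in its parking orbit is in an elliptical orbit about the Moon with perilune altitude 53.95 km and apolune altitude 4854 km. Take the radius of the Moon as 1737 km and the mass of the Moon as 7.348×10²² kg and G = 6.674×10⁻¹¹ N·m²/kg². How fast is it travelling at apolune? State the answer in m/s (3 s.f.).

μ = GM = 6.674×10⁻¹¹ × 7.348×10²² = 4.904×10¹² m³/s².
r_p = 1737 + 53.95 = 1791.0 km = 1.7910×10⁶ m.
r_a = 1737 + 4854 = 6591.0 km = 6.5910×10⁶ m.
Semi-major axis a = (r_p + r_a)/2 = 4191.0 km = 4.191×10⁶ m.
Vis-viva: v² = μ(2/r − 1/a) = 4.904×10¹² × (3.034×10⁻⁷ − 2.386×10⁻⁷) = 3.180×10⁵ m²/s².
v = 563.9 m/s.

v ≈ 564 m/s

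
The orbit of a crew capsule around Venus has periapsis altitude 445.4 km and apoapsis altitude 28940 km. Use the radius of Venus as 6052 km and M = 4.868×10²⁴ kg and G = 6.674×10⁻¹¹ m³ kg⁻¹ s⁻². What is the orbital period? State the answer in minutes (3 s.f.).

T ≈ 549 minutes

μ = GM = 6.674×10⁻¹¹ × 4.868×10²⁴ = 3.249×10¹⁴ m³/s².
r_p = 6052 + 445.4 = 6497.4 km = 6.4974×10⁶ m.
r_a = 6052 + 28940 = 34992 km = 3.4992×10⁷ m.
Semi-major axis a = (r_p + r_a)/2 = (6497.4 + 34992)/2 = 20745 km = 2.074×10⁷ m.
By Kepler's third law T = 2π√(a³/μ) = 2π × 5.242×10³ = 3.294×10⁴ s.
= 548.9 minutes.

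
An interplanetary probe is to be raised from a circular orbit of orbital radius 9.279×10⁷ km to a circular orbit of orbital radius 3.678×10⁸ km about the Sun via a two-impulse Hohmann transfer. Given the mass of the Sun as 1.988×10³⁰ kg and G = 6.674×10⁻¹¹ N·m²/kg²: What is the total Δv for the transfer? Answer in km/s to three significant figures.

Δv_total ≈ 16.9 km/s

μ = GM = 6.674×10⁻¹¹ × 1.988×10³⁰ = 1.327×10²⁰ m³/s².
r₁ = 9.279×10⁷ km = 9.279×10¹⁰ m.
r₂ = 3.678×10⁸ km = 3.678×10¹¹ m.
Transfer ellipse a_t = (r₁ + r₂)/2 = 2.303×10¹¹ m.
At r₁: circular v_c1 = √(μ/r₁) = 37810 m/s; transfer-perihelion v_p = √[μ(2/r₁ − 1/a_t)] = 47790 m/s.
Δv₁ = v_p − v_c1 = 9974 m/s.
At r₂: circular v_c2 = √(μ/r₂) = 18990 m/s; transfer-aphelion v_a = √[μ(2/r₂ − 1/a_t)] = 12060 m/s.
Δv₂ = v_c2 − v_a = 6937 m/s.
Total Δv = Δv₁ + Δv₂ = 16910 m/s = 16.91 km/s.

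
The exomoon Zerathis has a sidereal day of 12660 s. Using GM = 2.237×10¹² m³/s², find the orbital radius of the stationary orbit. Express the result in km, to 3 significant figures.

r_sync ≈ 2090 km

A synchronous orbit has period T, so by Kepler's third law a = (μT²/4π²)^(1/3).
μT²/4π² = 2.237×10¹² × (1.266×10⁴)² / 39.48 = 9.082×10¹⁸ m³.
a = 2.086×10⁶ m = 2086.4 km.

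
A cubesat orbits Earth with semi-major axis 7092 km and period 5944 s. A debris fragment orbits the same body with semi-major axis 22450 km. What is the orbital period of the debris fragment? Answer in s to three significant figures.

Kepler's third law: T² ∝ a³, so T₂ = T₁ (a₂/a₁)^(3/2).
a₂/a₁ = 3.166, (a₂/a₁)^(3/2) = 5.632.
T₂ = 5944 × 5.632 = 33480 s.

T₂ ≈ 33500 s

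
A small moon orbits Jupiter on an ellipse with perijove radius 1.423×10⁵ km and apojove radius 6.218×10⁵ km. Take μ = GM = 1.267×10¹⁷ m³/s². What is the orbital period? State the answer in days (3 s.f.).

T ≈ 1.53 days

Semi-major axis a = (r_p + r_a)/2 = (1.4230×10⁵ + 6.2180×10⁵)/2 = 3.8205×10⁵ km = 3.820×10⁸ m.
By Kepler's third law T = 2π√(a³/μ) = 2π × 2.098×10⁴ = 1.318×10⁵ s.
= 1.526 days.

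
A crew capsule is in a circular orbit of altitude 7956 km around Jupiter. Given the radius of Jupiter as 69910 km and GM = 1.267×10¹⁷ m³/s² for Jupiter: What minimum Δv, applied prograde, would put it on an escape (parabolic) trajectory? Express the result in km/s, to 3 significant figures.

r = 69910 + 7956 = 77866 km = 7.7866×10⁷ m.
Circular speed v_c = √(μ/r) = 40340 m/s.
Escape speed v_esc = √(2μ/r) = √2 × v_c = 57050 m/s.
Δv = v_esc − v_c = 16710 m/s = 16.71 km/s.

Δv ≈ 16.7 km/s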